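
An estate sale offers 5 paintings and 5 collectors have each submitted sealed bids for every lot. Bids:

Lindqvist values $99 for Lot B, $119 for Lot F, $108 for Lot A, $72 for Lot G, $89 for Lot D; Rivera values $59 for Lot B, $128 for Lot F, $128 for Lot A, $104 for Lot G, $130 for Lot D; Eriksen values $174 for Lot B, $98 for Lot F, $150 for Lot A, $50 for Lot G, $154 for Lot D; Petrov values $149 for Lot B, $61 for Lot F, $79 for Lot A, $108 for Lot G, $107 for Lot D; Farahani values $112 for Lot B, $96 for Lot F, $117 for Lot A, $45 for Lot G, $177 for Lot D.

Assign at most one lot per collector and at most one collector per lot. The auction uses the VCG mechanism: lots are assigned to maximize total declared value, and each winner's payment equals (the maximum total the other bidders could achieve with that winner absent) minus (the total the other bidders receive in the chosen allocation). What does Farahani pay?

Efficient allocation: Lindqvist→Lot F ($119), Rivera→Lot A ($128), Eriksen→Lot B ($174), Petrov→Lot G ($108), Farahani→Lot D ($177); total welfare W = $706.
Farahani receives Lot D at value $177, so the others get W − 177 = $529.
Without Farahani: best allocation of the remaining 4 bidders over all 5 lots is Lindqvist→Lot F ($119), Rivera→Lot A ($128), Eriksen→Lot D ($154), Petrov→Lot B ($149), total $550.
VCG payment = (others' best without Farahani) − (others' welfare with Farahani) = 550 − 529 = $21.

Farahani pays $21.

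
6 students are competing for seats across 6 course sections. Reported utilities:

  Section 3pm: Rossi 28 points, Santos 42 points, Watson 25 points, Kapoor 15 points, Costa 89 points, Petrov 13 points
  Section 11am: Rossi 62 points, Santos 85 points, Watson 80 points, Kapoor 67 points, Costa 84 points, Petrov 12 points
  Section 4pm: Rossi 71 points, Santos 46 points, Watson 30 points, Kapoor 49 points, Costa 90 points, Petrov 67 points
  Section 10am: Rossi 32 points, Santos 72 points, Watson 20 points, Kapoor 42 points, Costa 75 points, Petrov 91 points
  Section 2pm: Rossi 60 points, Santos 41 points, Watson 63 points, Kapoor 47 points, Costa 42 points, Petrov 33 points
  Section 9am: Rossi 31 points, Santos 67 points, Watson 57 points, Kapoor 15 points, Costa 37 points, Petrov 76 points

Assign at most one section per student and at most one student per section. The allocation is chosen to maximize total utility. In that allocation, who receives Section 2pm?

Watson receives Section 2pm.

This is a one-to-one assignment (maximum-weight bipartite matching).
Optimal: Rossi→Section 4pm (71 points), Santos→Section 9am (67 points), Watson→Section 2pm (63 points), Kapoor→Section 11am (67 points), Costa→Section 3pm (89 points), Petrov→Section 10am (91 points) — total 71+67+63+67+89+91 = 448 points.
Row-greedy (each student in turn takes its best remaining section) gives 426 points, worse by 22.
Next-best assignment: Rossi→Section 4pm, Santos→Section 9am, Watson→Section 11am, Kapoor→Section 2pm, Costa→Section 3pm, Petrov→Section 10am = 445 points.
Swapping Rossi↔Santos (Rossi→Section 9am 31 points, Santos→Section 4pm 46 points) loses 61.
Watson's own top section is Section 11am (80 points), but forcing Watson→Section 11am and reassigning the rest optimally gives only 445 points — worse by 3.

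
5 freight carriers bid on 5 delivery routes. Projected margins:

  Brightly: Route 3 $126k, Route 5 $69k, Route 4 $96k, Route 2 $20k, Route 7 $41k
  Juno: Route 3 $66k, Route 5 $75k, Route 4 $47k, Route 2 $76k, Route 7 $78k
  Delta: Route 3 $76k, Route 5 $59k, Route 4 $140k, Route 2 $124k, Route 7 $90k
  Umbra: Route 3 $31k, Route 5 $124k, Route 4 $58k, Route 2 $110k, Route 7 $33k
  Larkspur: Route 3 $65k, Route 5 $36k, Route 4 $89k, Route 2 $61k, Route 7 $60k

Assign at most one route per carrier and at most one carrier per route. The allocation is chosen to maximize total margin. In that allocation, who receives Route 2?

Delta receives Route 2.

Optimal: Brightly→Route 3 ($126k), Juno→Route 7 ($78k), Delta→Route 2 ($124k), Umbra→Route 5 ($124k), Larkspur→Route 4 ($89k) — total 126+78+124+124+89 = $541k.
Row-greedy (each carrier in turn takes its best remaining route) gives $529k, worse by 12.
Next-best assignment: Brightly→Route 3, Juno→Route 7, Delta→Route 4, Umbra→Route 5, Larkspur→Route 2 = $529k.
Delta's own top route is Route 4 ($140k), but forcing Delta→Route 4 and reassigning the rest optimally gives only $529k — worse by 12.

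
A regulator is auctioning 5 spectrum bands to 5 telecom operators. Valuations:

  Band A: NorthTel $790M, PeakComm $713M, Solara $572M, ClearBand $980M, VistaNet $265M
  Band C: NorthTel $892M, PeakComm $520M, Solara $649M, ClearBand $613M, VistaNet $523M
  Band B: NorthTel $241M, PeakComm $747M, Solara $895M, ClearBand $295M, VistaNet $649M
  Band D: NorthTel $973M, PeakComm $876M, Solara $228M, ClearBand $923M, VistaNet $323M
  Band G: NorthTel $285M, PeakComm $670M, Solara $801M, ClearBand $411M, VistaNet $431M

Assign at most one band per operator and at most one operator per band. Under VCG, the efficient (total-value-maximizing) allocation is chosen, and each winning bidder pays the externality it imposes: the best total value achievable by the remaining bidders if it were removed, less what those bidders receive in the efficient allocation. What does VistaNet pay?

Efficient allocation: NorthTel→Band C ($892M), PeakComm→Band D ($876M), Solara→Band G ($801M), ClearBand→Band A ($980M), VistaNet→Band B ($649M); total welfare W = $4198M.
VistaNet receives Band B at value $649M, so the others get W − 649 = $3549M.
Without VistaNet: best allocation of the remaining 4 bidders over all 5 bands is NorthTel→Band C ($892M), PeakComm→Band D ($876M), Solara→Band B ($895M), ClearBand→Band A ($980M), total $3643M.
VCG payment = (others' best without VistaNet) − (others' welfare with VistaNet) = 3643 − 3549 = $94M.

VistaNet pays $94M.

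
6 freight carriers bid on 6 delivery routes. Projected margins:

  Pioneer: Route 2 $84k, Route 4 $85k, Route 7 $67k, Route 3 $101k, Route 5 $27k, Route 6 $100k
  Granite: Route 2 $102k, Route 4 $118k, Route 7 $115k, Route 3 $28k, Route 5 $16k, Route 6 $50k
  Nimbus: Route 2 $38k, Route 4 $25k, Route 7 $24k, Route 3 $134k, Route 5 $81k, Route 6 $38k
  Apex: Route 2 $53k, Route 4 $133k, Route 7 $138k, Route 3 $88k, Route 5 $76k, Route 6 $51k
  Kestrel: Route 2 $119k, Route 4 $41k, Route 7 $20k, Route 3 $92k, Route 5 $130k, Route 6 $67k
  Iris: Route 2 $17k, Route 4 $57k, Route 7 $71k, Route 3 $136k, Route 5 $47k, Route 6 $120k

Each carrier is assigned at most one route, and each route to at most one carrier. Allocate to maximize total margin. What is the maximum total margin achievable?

Max total: $724k

Treat this as an assignment problem: match each carrier to one route.
Optimal: Pioneer→Route 2 ($84k), Granite→Route 4 ($118k), Nimbus→Route 3 ($134k), Apex→Route 7 ($138k), Kestrel→Route 5 ($130k), Iris→Route 6 ($120k) — total 84+118+134+138+130+120 = $724k.
No other one-to-one assignment exceeds $724k.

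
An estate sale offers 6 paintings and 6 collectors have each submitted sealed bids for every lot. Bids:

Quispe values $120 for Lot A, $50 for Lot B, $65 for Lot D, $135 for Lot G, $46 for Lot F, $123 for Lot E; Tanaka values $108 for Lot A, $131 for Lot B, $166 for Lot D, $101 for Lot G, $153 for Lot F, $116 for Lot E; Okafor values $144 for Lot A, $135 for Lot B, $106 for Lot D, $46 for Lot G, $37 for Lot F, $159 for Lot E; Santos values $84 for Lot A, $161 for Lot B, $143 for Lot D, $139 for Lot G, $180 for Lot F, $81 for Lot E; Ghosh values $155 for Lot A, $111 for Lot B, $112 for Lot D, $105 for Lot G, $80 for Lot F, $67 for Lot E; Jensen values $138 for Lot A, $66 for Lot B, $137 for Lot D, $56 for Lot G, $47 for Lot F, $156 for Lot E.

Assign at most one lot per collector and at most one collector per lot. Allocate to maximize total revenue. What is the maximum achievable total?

Optimal: Quispe→Lot G ($135), Tanaka→Lot D ($166), Okafor→Lot B ($135), Santos→Lot F ($180), Ghosh→Lot A ($155), Jensen→Lot E ($156) — total 135+166+135+180+155+156 = $927.
Max-entry greedy (repeatedly take the single best remaining cell) gives $861, worse by 66.
Every other assignment is strictly worse.

Max total: $927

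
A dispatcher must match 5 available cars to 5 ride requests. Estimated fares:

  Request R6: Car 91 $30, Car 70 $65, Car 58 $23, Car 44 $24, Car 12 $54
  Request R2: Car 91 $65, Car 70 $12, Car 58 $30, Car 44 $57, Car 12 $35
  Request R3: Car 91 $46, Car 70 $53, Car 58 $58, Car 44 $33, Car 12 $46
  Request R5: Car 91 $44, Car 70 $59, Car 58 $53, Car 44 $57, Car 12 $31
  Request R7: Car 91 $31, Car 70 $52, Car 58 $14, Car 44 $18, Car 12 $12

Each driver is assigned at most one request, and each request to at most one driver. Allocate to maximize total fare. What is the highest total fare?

Treat this as an assignment problem: match each driver to one request.
Optimal: Car 91→Request R2 ($65), Car 70→Request R7 ($52), Car 58→Request R3 ($58), Car 44→Request R5 ($57), Car 12→Request R6 ($54) — total 65+52+58+57+54 = $286.
Max-entry greedy (repeatedly take the single best remaining cell) gives $257, worse by 29.
Next-best assignment: Car 91→Request R5, Car 70→Request R7, Car 58→Request R3, Car 44→Request R2, Car 12→Request R6 = $265.
Swapping Car 58↔Car 91 (Car 58→Request R2 $30, Car 91→Request R3 $46) loses 47.

Maximum total: $286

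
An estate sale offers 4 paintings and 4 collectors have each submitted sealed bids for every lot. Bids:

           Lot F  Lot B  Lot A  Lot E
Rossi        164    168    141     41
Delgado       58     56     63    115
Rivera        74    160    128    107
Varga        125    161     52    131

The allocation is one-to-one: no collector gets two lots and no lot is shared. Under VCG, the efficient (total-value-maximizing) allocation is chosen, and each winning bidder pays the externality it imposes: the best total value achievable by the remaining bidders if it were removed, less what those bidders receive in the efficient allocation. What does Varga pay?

Varga pays $32.

Efficient allocation: Rossi→Lot F ($164), Delgado→Lot E ($115), Rivera→Lot A ($128), Varga→Lot B ($161); total welfare W = $568.
Varga receives Lot B at value $161, so the others get W − 161 = $407.
Without Varga: best allocation of the remaining 3 bidders over all 4 lots is Rossi→Lot F ($164), Delgado→Lot E ($115), Rivera→Lot B ($160), total $439.
VCG payment = (others' best without Varga) − (others' welfare with Varga) = 439 − 407 = $32.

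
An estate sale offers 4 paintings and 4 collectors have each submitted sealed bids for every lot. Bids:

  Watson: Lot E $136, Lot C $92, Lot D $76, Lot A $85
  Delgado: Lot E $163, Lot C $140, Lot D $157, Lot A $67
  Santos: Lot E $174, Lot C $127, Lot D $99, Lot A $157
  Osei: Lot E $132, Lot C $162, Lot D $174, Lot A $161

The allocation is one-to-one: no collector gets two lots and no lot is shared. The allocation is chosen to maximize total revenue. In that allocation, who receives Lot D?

Delgado receives Lot D.

This is the linear assignment problem.
Optimal: Watson→Lot E ($136), Delgado→Lot D ($157), Santos→Lot A ($157), Osei→Lot C ($162) — total 136+157+157+162 = $612.
Column-greedy (each lot in turn goes to its best remaining collector) gives $578, worse by 34.
Swapping Osei↔Delgado (Osei→Lot D $174, Delgado→Lot C $140) loses 5.
Delgado's own top lot is Lot E ($163), but forcing Delgado→Lot E and reassigning the rest optimally gives only $586 — worse by 26.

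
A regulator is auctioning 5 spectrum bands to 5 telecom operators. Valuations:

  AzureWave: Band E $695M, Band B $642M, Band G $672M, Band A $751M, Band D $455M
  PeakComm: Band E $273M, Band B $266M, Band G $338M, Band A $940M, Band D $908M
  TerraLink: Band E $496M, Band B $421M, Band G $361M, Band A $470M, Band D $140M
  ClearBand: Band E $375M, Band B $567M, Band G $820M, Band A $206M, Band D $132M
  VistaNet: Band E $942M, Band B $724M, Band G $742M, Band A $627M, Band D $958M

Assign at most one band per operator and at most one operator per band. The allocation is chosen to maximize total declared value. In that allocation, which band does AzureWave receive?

AzureWave receives Band B.

Optimal: AzureWave→Band B ($642M), PeakComm→Band A ($940M), TerraLink→Band E ($496M), ClearBand→Band G ($820M), VistaNet→Band D ($958M) — total 642+940+496+820+958 = $3856M.
Column-greedy (each band in turn goes to its best remaining operator) gives $3484M, worse by 372.
Every other assignment is strictly worse.
AzureWave's own top band is Band A ($751M), but forcing AzureWave→Band A and reassigning the rest optimally gives only $3842M — worse by 14.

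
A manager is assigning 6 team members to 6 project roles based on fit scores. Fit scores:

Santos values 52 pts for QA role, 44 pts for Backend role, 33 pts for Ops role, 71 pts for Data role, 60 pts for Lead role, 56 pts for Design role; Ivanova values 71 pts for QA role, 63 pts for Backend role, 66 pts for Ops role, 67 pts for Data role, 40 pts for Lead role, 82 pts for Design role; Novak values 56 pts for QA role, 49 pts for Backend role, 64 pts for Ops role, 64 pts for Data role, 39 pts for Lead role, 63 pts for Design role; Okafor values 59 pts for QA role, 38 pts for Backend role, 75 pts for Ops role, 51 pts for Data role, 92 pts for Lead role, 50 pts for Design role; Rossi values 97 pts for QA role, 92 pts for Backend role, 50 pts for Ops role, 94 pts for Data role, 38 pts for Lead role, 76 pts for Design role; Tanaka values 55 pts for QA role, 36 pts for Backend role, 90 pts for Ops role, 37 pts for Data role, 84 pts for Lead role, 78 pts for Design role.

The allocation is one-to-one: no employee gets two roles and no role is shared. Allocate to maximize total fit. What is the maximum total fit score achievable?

Optimal: Santos→Data role (71 pts), Ivanova→Design role (82 pts), Novak→QA role (56 pts), Okafor→Lead role (92 pts), Rossi→Backend role (92 pts), Tanaka→Ops role (90 pts) — total 71+82+56+92+92+90 = 483 pts.
Next-best assignment: Santos→Data role, Ivanova→Design role, Novak→Backend role, Okafor→Lead role, Rossi→QA role, Tanaka→Ops role = 481 pts.
Every other assignment is strictly worse.

Max total: 483 pts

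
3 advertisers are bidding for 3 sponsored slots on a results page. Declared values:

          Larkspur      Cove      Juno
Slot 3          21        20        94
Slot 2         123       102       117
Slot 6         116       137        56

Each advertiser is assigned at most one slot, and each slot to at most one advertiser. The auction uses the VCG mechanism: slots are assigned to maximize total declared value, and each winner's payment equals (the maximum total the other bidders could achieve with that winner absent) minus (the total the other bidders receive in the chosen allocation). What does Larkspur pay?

Efficient allocation: Larkspur→Slot 2 ($123), Cove→Slot 6 ($137), Juno→Slot 3 ($94); total welfare W = $354.
Larkspur receives Slot 2 at value $123, so the others get W − 123 = $231.
Without Larkspur: best allocation of the remaining 2 bidders over all 3 slots is Cove→Slot 6 ($137), Juno→Slot 2 ($117), total $254.
VCG payment = (others' best without Larkspur) − (others' welfare with Larkspur) = 254 − 231 = $23.

Larkspur pays $23.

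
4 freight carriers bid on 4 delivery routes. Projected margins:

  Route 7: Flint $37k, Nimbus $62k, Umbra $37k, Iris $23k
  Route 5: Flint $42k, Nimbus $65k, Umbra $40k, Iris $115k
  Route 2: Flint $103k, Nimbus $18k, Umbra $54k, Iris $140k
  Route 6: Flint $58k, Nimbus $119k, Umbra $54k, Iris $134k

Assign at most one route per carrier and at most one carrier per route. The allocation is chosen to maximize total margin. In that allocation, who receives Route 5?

Iris receives Route 5.

This is a one-to-one assignment (maximum-weight bipartite matching).
Optimal: Flint→Route 2 ($103k), Nimbus→Route 6 ($119k), Umbra→Route 7 ($37k), Iris→Route 5 ($115k) — total 103+119+37+115 = $374k.
Column-greedy (each route in turn goes to its best remaining carrier) gives $334k, worse by 40.
Next-best assignment: Flint→Route 2, Nimbus→Route 7, Umbra→Route 5, Iris→Route 6 = $339k.
Every other assignment is strictly worse.
Iris's own top route is Route 2 ($140k), but forcing Iris→Route 2 and reassigning the rest optimally gives only $338k — worse by 36.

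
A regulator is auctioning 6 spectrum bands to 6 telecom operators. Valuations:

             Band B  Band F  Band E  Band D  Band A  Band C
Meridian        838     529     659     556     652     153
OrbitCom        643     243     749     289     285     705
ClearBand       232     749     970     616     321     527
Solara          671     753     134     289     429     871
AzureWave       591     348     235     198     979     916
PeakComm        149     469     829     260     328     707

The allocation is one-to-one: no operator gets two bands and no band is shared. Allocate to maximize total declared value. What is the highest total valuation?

Optimal: Meridian→Band B ($838M), OrbitCom→Band C ($705M), ClearBand→Band D ($616M), Solara→Band F ($753M), AzureWave→Band A ($979M), PeakComm→Band E ($829M) — total 838+705+616+753+979+829 = $4720M.
Checked against all permutations: $4720M is optimal.

Maximum total: $4720M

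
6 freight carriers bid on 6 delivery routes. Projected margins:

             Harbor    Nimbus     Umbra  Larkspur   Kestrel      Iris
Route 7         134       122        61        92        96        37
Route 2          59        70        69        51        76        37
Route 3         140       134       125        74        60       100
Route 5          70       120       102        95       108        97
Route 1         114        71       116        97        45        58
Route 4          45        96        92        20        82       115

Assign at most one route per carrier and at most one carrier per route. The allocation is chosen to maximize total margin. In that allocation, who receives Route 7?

Harbor receives Route 7.

This is a one-to-one assignment (maximum-weight bipartite matching).
Optimal: Harbor→Route 7 ($134k), Nimbus→Route 3 ($134k), Umbra→Route 1 ($116k), Larkspur→Route 5 ($95k), Kestrel→Route 2 ($76k), Iris→Route 4 ($115k) — total 134+134+116+95+76+115 = $670k.
Row-greedy (each carrier in turn takes its best remaining route) gives $592k, worse by 78.
Harbor's own top route is Route 3 ($140k), but forcing Harbor→Route 3 and reassigning the rest optimally gives only $664k — worse by 6.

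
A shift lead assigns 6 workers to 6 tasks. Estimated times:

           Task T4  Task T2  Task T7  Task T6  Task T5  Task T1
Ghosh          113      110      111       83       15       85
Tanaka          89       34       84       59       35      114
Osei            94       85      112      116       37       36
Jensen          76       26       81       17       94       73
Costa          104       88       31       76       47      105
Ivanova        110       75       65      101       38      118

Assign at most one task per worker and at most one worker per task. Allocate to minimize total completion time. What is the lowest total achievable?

Minimum total: 243 min

Optimal: Ghosh→Task T5 (15 min), Tanaka→Task T2 (34 min), Osei→Task T1 (36 min), Jensen→Task T6 (17 min), Costa→Task T7 (31 min), Ivanova→Task T4 (110 min) — total 15+34+36+17+31+110 = 243 min.
Column-greedy (each task in turn goes to its cheapest remaining worker) gives 379 min, worse by 136.
Next-best assignment: Ghosh→Task T5, Tanaka→Task T4, Osei→Task T1, Jensen→Task T6, Costa→Task T7, Ivanova→Task T2 = 263 min.
Swapping Ghosh↔Jensen (Ghosh→Task T6 83 min, Jensen→Task T5 94 min) adds 145.
No other one-to-one assignment undercuts 243 min.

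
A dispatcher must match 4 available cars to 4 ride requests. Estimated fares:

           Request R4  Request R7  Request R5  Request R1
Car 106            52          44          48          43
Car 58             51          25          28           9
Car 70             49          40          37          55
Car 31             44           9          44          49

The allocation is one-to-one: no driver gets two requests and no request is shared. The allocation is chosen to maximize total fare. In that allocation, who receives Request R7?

Car 106 receives Request R7.

Optimal: Car 106→Request R7 ($44), Car 58→Request R4 ($51), Car 70→Request R1 ($55), Car 31→Request R5 ($44) — total 44+51+55+44 = $194.
Max-entry greedy (repeatedly take the single best remaining cell) gives $176, worse by 18.
Car 106's own top request is Request R4 ($52), but forcing Car 106→Request R4 and reassigning the rest optimally gives only $176 — worse by 18.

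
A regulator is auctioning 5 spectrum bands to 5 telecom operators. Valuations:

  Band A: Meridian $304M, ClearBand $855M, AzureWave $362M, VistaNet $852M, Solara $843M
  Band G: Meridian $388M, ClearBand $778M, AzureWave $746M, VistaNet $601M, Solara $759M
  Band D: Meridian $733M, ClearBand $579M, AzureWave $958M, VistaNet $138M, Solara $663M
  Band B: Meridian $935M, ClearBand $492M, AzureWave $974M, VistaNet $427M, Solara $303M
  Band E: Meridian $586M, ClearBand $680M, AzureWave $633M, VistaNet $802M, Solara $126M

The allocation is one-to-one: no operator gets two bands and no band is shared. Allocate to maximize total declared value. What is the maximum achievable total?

Optimal: Meridian→Band B ($935M), ClearBand→Band G ($778M), AzureWave→Band D ($958M), VistaNet→Band E ($802M), Solara→Band A ($843M) — total 935+778+958+802+843 = $4316M.
Row-greedy (each operator in turn takes its best remaining band) gives $4309M, worse by 7.
Next-best assignment: Meridian→Band B, ClearBand→Band A, AzureWave→Band D, VistaNet→Band E, Solara→Band G = $4309M.

Maximum total: $4316M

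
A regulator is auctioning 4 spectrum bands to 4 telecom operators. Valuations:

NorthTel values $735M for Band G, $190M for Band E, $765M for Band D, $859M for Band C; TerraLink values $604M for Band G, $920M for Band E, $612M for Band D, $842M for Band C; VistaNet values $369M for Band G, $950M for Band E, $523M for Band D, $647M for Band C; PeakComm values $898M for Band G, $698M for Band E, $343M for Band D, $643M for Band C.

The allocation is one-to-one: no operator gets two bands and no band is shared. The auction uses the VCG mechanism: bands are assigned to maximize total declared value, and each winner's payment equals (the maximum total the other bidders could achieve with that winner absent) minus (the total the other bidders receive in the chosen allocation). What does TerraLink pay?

Efficient allocation: NorthTel→Band D ($765M), TerraLink→Band C ($842M), VistaNet→Band E ($950M), PeakComm→Band G ($898M); total welfare W = $3455M.
TerraLink receives Band C at value $842M, so the others get W − 842 = $2613M.
Without TerraLink: best allocation of the remaining 3 bidders over all 4 bands is NorthTel→Band C ($859M), VistaNet→Band E ($950M), PeakComm→Band G ($898M), total $2707M.
VCG payment = (others' best without TerraLink) − (others' welfare with TerraLink) = 2707 − 2613 = $94M.

TerraLink pays $94M.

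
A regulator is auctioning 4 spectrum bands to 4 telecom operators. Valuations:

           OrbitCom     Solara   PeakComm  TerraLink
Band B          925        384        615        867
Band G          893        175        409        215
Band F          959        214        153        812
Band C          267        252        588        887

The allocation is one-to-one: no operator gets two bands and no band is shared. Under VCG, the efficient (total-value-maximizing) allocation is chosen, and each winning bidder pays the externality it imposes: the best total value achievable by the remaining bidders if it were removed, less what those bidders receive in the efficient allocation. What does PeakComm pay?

Efficient allocation: OrbitCom→Band G ($893M), Solara→Band B ($384M), PeakComm→Band C ($588M), TerraLink→Band F ($812M); total welfare W = $2677M.
PeakComm receives Band C at value $588M, so the others get W − 588 = $2089M.
Without PeakComm: best allocation of the remaining 3 bidders over all 4 bands is OrbitCom→Band F ($959M), Solara→Band B ($384M), TerraLink→Band C ($887M), total $2230M.
VCG payment = (others' best without PeakComm) − (others' welfare with PeakComm) = 2230 − 2089 = $141M.

PeakComm pays $141M.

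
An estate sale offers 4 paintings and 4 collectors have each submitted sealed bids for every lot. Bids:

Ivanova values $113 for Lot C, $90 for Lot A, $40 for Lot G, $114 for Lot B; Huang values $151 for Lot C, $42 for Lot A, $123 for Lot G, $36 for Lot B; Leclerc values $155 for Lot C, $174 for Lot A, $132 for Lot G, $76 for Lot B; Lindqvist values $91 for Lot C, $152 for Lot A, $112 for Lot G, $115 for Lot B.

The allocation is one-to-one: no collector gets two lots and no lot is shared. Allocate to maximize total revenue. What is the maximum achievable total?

Maximum total: $551

Optimal: Ivanova→Lot B ($114), Huang→Lot C ($151), Leclerc→Lot A ($174), Lindqvist→Lot G ($112) — total 114+151+174+112 = $551.
Column-greedy (each lot in turn goes to its best remaining collector) gives $544, worse by 7.
Next-best assignment: Ivanova→Lot B, Huang→Lot C, Leclerc→Lot G, Lindqvist→Lot A = $549.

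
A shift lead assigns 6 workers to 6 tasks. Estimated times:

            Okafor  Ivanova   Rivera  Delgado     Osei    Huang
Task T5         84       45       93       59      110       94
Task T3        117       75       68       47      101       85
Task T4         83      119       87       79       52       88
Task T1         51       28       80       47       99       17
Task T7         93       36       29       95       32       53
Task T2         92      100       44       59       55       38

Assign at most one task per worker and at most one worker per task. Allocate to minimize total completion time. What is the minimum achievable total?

Optimal: Okafor→Task T1 (51 min), Ivanova→Task T5 (45 min), Rivera→Task T7 (29 min), Delgado→Task T3 (47 min), Osei→Task T4 (52 min), Huang→Task T2 (38 min) — total 51+45+29+47+52+38 = 262 min.
Column-greedy (each task in turn goes to its cheapest remaining worker) gives 282 min, worse by 20.
Swapping Osei↔Delgado (Osei→Task T3 101 min, Delgado→Task T4 79 min) adds 81.
No other one-to-one assignment undercuts 262 min.

Min total: 262 min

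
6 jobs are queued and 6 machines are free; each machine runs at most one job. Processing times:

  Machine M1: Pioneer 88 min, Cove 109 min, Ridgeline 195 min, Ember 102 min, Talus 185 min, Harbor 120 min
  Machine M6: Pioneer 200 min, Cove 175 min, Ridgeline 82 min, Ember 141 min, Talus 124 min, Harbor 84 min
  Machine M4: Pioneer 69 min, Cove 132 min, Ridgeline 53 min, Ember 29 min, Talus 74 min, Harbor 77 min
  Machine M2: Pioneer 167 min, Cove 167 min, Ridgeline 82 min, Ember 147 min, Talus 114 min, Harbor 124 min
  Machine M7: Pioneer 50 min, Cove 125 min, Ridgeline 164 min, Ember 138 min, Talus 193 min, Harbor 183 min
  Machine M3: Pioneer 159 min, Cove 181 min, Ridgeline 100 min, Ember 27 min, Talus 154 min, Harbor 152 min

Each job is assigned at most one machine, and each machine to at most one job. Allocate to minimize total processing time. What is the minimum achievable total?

Min total: 426 min

Optimal: Pioneer→Machine M7 (50 min), Cove→Machine M1 (109 min), Ridgeline→Machine M2 (82 min), Ember→Machine M3 (27 min), Talus→Machine M4 (74 min), Harbor→Machine M6 (84 min) — total 50+109+82+27+74+84 = 426 min.
Next-best assignment: Pioneer→Machine M7, Cove→Machine M1, Ridgeline→Machine M4, Ember→Machine M3, Talus→Machine M2, Harbor→Machine M6 = 437 min.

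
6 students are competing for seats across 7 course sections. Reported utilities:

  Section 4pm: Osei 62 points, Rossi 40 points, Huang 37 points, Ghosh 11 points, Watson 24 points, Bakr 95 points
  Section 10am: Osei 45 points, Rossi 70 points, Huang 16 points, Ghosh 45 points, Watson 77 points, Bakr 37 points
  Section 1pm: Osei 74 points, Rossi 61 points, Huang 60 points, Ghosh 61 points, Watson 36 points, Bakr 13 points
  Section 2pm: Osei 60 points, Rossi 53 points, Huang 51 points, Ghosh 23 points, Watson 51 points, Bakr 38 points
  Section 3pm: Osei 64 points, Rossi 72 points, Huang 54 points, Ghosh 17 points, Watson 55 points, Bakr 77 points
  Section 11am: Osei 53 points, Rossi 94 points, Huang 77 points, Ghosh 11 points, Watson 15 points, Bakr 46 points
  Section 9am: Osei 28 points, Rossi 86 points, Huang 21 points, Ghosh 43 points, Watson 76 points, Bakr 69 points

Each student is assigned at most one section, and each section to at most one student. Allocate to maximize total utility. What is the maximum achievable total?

Max total: 460 points

Treat this as an assignment problem: match each student to one section.
Optimal: Osei→Section 3pm (64 points), Rossi→Section 9am (86 points), Huang→Section 11am (77 points), Ghosh→Section 1pm (61 points), Watson→Section 10am (77 points), Bakr→Section 4pm (95 points) — total 64+86+77+61+77+95 = 460 points.
Max-entry greedy (repeatedly take the single best remaining cell) gives 437 points, worse by 23.
Swapping Bakr↔Ghosh (Bakr→Section 1pm 13 points, Ghosh→Section 4pm 11 points) loses 132.
No other one-to-one assignment exceeds 460 points.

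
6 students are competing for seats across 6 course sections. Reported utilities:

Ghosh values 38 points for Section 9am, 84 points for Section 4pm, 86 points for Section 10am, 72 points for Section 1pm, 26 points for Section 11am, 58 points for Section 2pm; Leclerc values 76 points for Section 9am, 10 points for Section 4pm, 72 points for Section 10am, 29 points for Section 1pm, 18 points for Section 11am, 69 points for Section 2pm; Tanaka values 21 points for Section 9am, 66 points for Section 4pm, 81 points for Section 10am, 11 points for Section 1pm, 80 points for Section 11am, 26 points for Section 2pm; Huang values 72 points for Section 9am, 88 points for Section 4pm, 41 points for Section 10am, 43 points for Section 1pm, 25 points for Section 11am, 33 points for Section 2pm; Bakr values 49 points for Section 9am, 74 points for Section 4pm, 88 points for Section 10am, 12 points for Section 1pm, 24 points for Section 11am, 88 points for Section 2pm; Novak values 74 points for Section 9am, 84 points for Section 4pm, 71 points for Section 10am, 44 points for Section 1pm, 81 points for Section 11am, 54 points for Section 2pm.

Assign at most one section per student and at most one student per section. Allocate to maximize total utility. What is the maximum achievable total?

Maximum total: 486 points

This is the linear assignment problem.
Optimal: Ghosh→Section 1pm (72 points), Leclerc→Section 9am (76 points), Tanaka→Section 10am (81 points), Huang→Section 4pm (88 points), Bakr→Section 2pm (88 points), Novak→Section 11am (81 points) — total 72+76+81+88+88+81 = 486 points.
Column-greedy (each section in turn goes to its best remaining student) gives 431 points, worse by 55.
Next-best assignment: Ghosh→Section 1pm, Leclerc→Section 9am, Tanaka→Section 11am, Huang→Section 4pm, Bakr→Section 2pm, Novak→Section 10am = 475 points.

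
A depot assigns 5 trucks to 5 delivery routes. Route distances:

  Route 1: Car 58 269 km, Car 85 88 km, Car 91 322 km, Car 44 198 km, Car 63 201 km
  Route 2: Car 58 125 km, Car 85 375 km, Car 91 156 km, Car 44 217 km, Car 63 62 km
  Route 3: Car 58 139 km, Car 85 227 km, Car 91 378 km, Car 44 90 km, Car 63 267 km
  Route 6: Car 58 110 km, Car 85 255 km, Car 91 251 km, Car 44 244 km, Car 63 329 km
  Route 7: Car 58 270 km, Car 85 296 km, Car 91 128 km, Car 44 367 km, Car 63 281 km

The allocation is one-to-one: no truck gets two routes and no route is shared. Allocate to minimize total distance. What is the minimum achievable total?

Minimum total: 478 km

Optimal: Car 58→Route 6 (110 km), Car 85→Route 1 (88 km), Car 91→Route 7 (128 km), Car 44→Route 3 (90 km), Car 63→Route 2 (62 km) — total 110+88+128+90+62 = 478 km.
Next-best assignment: Car 58→Route 3, Car 85→Route 1, Car 91→Route 7, Car 44→Route 6, Car 63→Route 2 = 661 km.
No other one-to-one assignment undercuts 478 km.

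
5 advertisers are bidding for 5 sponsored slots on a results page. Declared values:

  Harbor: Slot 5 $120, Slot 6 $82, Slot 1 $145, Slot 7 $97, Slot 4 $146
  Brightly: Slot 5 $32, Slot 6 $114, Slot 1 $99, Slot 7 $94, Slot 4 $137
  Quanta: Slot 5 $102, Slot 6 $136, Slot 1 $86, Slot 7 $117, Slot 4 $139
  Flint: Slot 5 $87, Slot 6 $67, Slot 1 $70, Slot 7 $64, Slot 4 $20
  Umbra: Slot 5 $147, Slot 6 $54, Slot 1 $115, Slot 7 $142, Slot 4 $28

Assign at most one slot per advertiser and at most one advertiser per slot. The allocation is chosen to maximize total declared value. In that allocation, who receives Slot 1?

Harbor receives Slot 1.

Optimal: Harbor→Slot 1 ($145), Brightly→Slot 4 ($137), Quanta→Slot 6 ($136), Flint→Slot 5 ($87), Umbra→Slot 7 ($142) — total 145+137+136+87+142 = $647.
Row-greedy (each advertiser in turn takes its best remaining slot) gives $579, worse by 68.
Next-best assignment: Harbor→Slot 1, Brightly→Slot 4, Quanta→Slot 6, Flint→Slot 7, Umbra→Slot 5 = $629.
Swapping Umbra↔Brightly (Umbra→Slot 4 $28, Brightly→Slot 7 $94) loses 157.
Harbor's own top slot is Slot 4 ($146), but forcing Harbor→Slot 4 and reassigning the rest optimally gives only $610 — worse by 37.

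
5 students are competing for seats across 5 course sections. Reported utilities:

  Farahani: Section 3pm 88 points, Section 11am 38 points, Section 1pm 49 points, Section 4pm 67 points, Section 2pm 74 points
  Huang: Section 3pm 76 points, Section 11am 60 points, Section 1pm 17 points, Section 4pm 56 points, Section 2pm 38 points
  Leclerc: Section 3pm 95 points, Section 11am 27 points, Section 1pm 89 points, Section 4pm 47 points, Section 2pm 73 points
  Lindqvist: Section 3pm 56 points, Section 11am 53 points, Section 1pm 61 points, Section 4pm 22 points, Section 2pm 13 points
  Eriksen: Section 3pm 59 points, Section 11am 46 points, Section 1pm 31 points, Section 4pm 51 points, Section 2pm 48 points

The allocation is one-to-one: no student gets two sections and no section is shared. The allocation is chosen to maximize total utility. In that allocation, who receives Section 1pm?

Leclerc receives Section 1pm.

Treat this as an assignment problem: match each student to one section.
Optimal: Farahani→Section 2pm (74 points), Huang→Section 3pm (76 points), Leclerc→Section 1pm (89 points), Lindqvist→Section 11am (53 points), Eriksen→Section 4pm (51 points) — total 74+76+89+53+51 = 343 points.
Max-entry greedy (repeatedly take the single best remaining cell) gives 341 points, worse by 2.
Next-best assignment: Farahani→Section 2pm, Huang→Section 11am, Leclerc→Section 3pm, Lindqvist→Section 1pm, Eriksen→Section 4pm = 341 points.
Every other assignment is strictly worse.
Leclerc's own top section is Section 3pm (95 points), but forcing Leclerc→Section 3pm and reassigning the rest optimally gives only 341 points — worse by 2.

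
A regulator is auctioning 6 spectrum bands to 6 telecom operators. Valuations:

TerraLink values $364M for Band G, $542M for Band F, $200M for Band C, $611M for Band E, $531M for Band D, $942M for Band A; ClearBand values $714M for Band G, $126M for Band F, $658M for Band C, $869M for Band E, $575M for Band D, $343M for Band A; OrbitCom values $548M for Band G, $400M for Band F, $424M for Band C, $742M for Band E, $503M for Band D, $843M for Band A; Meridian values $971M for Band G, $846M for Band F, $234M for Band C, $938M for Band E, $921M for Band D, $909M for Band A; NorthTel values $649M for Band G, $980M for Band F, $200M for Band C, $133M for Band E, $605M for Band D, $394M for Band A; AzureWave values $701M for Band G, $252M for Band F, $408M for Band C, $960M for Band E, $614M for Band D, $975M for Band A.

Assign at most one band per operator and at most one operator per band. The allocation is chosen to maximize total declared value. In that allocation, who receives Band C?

ClearBand receives Band C.

Optimal: TerraLink→Band A ($942M), ClearBand→Band C ($658M), OrbitCom→Band D ($503M), Meridian→Band G ($971M), NorthTel→Band F ($980M), AzureWave→Band E ($960M) — total 942+658+503+971+980+960 = $5014M.
Next-best assignment: TerraLink→Band A, ClearBand→Band C, OrbitCom→Band G, Meridian→Band D, NorthTel→Band F, AzureWave→Band E = $5009M.
No other one-to-one assignment exceeds $5014M.
ClearBand's own top band is Band E ($869M), but forcing ClearBand→Band E and reassigning the rest optimally gives only $4837M — worse by 177.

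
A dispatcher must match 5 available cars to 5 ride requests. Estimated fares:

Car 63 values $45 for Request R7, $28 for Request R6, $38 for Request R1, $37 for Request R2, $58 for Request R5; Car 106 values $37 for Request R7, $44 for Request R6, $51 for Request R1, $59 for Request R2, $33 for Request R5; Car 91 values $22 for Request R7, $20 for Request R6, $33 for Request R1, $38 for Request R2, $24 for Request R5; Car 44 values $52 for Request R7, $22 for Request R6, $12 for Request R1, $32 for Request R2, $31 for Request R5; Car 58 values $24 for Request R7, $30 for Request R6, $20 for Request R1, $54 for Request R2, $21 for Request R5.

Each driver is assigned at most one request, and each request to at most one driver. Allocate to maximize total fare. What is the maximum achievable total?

Maximum total: $241

Optimal: Car 63→Request R5 ($58), Car 106→Request R6 ($44), Car 91→Request R1 ($33), Car 44→Request R7 ($52), Car 58→Request R2 ($54) — total 58+44+33+52+54 = $241.
Max-entry greedy (repeatedly take the single best remaining cell) gives $232, worse by 9.
No other one-to-one assignment exceeds $241.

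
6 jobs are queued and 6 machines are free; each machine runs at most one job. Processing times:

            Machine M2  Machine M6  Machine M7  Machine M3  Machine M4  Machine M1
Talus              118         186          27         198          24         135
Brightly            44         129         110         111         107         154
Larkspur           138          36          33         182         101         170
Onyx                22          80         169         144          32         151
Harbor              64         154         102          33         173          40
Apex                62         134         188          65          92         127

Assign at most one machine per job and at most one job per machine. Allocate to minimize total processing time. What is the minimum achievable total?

Min total: 244 min

Optimal: Talus→Machine M7 (27 min), Brightly→Machine M2 (44 min), Larkspur→Machine M6 (36 min), Onyx→Machine M4 (32 min), Harbor→Machine M1 (40 min), Apex→Machine M3 (65 min) — total 27+44+36+32+40+65 = 244 min.
Column-greedy (each machine in turn goes to its cheapest remaining job) gives 364 min, worse by 120.
No other one-to-one assignment undercuts 244 min.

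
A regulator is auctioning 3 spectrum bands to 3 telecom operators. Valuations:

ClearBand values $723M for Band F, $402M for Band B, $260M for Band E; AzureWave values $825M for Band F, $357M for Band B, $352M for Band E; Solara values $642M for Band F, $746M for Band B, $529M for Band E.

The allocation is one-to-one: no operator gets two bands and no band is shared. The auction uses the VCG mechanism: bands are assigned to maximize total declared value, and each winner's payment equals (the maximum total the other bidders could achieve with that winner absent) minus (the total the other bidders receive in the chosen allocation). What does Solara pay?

Solara pays $142M.

Efficient allocation: ClearBand→Band E ($260M), AzureWave→Band F ($825M), Solara→Band B ($746M); total welfare W = $1831M.
Solara receives Band B at value $746M, so the others get W − 746 = $1085M.
Without Solara: best allocation of the remaining 2 bidders over all 3 bands is ClearBand→Band B ($402M), AzureWave→Band F ($825M), total $1227M.
VCG payment = (others' best without Solara) − (others' welfare with Solara) = 1227 − 1085 = $142M.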